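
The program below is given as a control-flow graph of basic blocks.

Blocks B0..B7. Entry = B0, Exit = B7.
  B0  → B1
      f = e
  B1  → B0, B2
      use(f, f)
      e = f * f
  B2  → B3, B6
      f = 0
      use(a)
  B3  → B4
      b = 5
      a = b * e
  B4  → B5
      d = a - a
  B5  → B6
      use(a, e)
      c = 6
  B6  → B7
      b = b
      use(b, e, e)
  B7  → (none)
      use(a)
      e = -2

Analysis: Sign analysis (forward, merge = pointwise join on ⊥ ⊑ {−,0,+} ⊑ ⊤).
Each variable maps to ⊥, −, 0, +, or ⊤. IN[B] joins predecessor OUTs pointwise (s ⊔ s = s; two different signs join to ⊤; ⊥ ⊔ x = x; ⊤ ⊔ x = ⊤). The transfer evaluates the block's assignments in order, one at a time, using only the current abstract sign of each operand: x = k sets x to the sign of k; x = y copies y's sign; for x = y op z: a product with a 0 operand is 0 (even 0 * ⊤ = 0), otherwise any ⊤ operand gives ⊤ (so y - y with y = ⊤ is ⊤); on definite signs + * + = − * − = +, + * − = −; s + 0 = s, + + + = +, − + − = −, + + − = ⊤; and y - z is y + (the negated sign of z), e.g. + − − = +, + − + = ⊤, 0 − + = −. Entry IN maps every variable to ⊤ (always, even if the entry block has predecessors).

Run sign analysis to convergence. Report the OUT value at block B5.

Answer: {a: ⊤, b: +, c: +, d: ⊤, e: ⊤, f: 0}

Trace:
Fixpoint table:
  B0: | IN=(all ⊤) | OUT=(all ⊤)
  B1: | IN=(all ⊤) | OUT=(all ⊤)
  B2: | IN=(all ⊤) | OUT={f:0; rest ⊤}
  B3: | IN={f:0; rest ⊤} | OUT={b:+, f:0; rest ⊤}
  B4: | IN={b:+, f:0; rest ⊤} | OUT={b:+, f:0; rest ⊤}
  B5: | IN={b:+, f:0; rest ⊤} | OUT={b:+, c:+, f:0; rest ⊤}
  B6: | IN={f:0; rest ⊤} | OUT={f:0; rest ⊤}
  B7: | IN={f:0; rest ⊤} | OUT={e:-, f:0; rest ⊤}

Merge at B5: IN[B5] = OUT[B4] = {a: ⊤, b: +, c: ⊤, d: ⊤, e: ⊤, f: 0}
Applying B5's transfer function to that IN value gives OUT[B5] (row B5 above).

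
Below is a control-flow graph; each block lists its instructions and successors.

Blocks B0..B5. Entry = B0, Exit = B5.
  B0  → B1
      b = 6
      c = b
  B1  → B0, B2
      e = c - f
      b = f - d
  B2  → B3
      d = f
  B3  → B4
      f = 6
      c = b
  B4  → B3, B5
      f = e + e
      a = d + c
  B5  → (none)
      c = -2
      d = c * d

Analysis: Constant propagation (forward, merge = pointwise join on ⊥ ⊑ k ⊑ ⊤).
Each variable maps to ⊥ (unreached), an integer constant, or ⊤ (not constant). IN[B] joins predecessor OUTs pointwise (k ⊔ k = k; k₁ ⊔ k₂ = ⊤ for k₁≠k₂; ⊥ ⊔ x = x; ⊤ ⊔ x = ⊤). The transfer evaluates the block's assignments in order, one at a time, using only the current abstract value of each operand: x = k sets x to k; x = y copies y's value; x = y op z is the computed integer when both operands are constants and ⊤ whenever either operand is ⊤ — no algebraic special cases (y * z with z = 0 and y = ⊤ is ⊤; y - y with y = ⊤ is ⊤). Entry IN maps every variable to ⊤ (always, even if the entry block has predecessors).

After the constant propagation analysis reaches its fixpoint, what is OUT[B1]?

Answer: {a: ⊤, b: ⊤, c: 6, d: ⊤, e: ⊤, f: ⊤}

Trace:
Converged values:
  B0:   IN=(all ⊤)   OUT={b:6, c:6; rest ⊤}
  B1:   IN={b:6, c:6; rest ⊤}   OUT={c:6; rest ⊤}
  B2:   IN={c:6; rest ⊤}   OUT={c:6; rest ⊤}
  B3:   IN=(all ⊤)   OUT={f:6; rest ⊤}
  B4:   IN={f:6; rest ⊤}   OUT=(all ⊤)
  B5:   IN=(all ⊤)   OUT={c:-2; rest ⊤}

Merge at B1: IN[B1] = OUT[B0] = {a: ⊤, b: 6, c: 6, d: ⊤, e: ⊤, f: ⊤}
Applying B1's transfer function to that IN value gives OUT[B1] (row B1 above).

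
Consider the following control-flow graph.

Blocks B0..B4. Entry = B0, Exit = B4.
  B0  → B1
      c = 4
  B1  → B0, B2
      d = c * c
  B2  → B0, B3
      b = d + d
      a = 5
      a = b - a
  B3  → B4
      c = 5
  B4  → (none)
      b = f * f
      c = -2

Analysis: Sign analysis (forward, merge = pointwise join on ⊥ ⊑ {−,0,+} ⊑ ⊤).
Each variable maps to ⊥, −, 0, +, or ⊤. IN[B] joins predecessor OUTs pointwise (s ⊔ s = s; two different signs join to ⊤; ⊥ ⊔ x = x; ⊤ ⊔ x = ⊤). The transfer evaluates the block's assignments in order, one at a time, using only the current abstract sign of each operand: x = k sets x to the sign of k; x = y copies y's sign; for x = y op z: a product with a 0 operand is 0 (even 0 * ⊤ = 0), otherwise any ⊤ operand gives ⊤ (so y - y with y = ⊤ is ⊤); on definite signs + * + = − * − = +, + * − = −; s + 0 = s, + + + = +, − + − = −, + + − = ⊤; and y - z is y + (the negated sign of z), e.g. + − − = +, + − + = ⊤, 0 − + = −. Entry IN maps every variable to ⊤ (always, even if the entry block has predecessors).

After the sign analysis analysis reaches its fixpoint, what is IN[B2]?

Answer: {a: ⊤, b: ⊤, c: +, d: +, e: ⊤, f: ⊤}

Working:
Per-block solution:
  B0: | IN=(all ⊤) | OUT={c:+; rest ⊤}
  B1: | IN={c:+; rest ⊤} | OUT={c:+, d:+; rest ⊤}
  B2: | IN={c:+, d:+; rest ⊤} | OUT={b:+, c:+, d:+; rest ⊤}
  B3: | IN={b:+, c:+, d:+; rest ⊤} | OUT={b:+, c:+, d:+; rest ⊤}
  B4: | IN={b:+, c:+, d:+; rest ⊤} | OUT={c:-, d:+; rest ⊤}

Merge at B2: IN[B2] = OUT[B1] = {a: ⊤, b: ⊤, c: +, d: +, e: ⊤, f: ⊤}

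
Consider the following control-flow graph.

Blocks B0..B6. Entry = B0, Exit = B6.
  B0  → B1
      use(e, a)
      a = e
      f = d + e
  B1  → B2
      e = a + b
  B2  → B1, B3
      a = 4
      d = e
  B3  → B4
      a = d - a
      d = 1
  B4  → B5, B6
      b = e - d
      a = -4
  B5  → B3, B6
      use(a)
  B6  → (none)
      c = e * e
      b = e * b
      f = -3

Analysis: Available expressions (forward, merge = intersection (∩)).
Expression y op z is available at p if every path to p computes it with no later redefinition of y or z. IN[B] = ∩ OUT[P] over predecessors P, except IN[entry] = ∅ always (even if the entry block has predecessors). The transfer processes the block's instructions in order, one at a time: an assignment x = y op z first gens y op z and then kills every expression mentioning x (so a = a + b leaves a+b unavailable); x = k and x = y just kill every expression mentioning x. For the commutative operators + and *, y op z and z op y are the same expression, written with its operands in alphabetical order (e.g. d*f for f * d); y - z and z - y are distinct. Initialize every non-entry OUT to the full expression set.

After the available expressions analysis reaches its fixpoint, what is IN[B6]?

Answer: {e-d}

Working:
Converged values:
  B0:   IN={}   OUT={d+e}
  B1:   IN={}   OUT={a+b}
  B2:   IN={a+b}   OUT={}
  B3:   IN={}   OUT={}
  B4:   IN={}   OUT={e-d}
  B5:   IN={e-d}   OUT={e-d}
  B6:   IN={e-d}   OUT={e*e, e-d}

Merge at B6: IN[B6] = OUT[B4] ∩ OUT[B5] = {e-d}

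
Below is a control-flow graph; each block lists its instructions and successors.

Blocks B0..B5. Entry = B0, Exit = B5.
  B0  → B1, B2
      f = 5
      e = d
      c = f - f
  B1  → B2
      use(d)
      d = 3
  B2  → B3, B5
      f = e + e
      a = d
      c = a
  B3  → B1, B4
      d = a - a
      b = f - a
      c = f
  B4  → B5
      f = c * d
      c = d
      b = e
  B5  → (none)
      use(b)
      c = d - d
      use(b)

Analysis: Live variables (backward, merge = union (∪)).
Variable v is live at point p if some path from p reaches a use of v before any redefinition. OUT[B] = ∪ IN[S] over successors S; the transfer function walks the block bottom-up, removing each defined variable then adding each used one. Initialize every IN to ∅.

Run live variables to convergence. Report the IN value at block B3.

Answer: {a, e, f}

Working:
Fixpoint table:
  B0: | IN={b, d} | OUT={b, d, e}
  B1: | IN={b, d, e} | OUT={b, d, e}
  B2: | IN={b, d, e} | OUT={a, b, d, e, f}
  B3: | IN={a, e, f} | OUT={b, c, d, e}
  B4: | IN={c, d, e} | OUT={b, d}
  B5: | IN={b, d} | OUT={}

Merge at B3: OUT[B3] = IN[B1] ⊔ IN[B4] = {b, c, d, e}
Applying B3's transfer function to that OUT value gives IN[B3] (row B3 above).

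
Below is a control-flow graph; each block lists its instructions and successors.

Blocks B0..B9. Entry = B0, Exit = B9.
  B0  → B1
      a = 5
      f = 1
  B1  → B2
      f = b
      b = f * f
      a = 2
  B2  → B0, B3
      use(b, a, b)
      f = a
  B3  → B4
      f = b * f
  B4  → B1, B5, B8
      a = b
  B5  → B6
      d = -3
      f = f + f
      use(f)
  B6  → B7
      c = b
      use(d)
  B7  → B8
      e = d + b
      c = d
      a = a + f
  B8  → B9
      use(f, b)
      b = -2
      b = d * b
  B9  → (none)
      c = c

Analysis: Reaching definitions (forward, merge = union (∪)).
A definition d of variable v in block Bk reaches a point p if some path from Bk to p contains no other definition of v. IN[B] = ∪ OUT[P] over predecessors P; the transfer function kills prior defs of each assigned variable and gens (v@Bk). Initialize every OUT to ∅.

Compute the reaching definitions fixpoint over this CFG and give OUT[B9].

Fixpoint table:
  B0:   IN={a@B1, b@B1, f@B2}   OUT={a@B0, b@B1, f@B0}
  B1:   IN={a@B0, a@B4, b@B1, f@B0, f@B3}   OUT={a@B1, b@B1, f@B1}
  B2:   IN={a@B1, b@B1, f@B1}   OUT={a@B1, b@B1, f@B2}
  B3:   IN={a@B1, b@B1, f@B2}   OUT={a@B1, b@B1, f@B3}
  B4:   IN={a@B1, b@B1, f@B3}   OUT={a@B4, b@B1, f@B3}
  B5:   IN={a@B4, b@B1, f@B3}   OUT={a@B4, b@B1, d@B5, f@B5}
  B6:   IN={a@B4, b@B1, d@B5, f@B5}   OUT={a@B4, b@B1, c@B6, d@B5, f@B5}
  B7:   IN={a@B4, b@B1, c@B6, d@B5, f@B5}   OUT={a@B7, b@B1, c@B7, d@B5, e@B7, f@B5}
  B8:   IN={a@B4, a@B7, b@B1, c@B7, d@B5, e@B7, f@B3, f@B5}   OUT={a@B4, a@B7, b@B8, c@B7, d@B5, e@B7, f@B3, f@B5}
  B9:   IN={a@B4, a@B7, b@B8, c@B7, d@B5, e@B7, f@B3, f@B5}   OUT={a@B4, a@B7, b@B8, c@B9, d@B5, e@B7, f@B3, f@B5}

Merge at B9: IN[B9] = OUT[B8] = {a@B4, a@B7, b@B8, c@B7, d@B5, e@B7, f@B3, f@B5}
Applying B9's transfer function to that IN value gives OUT[B9] (row B9 above).

Answer: {a@B4, a@B7, b@B8, c@B9, d@B5, e@B7, f@B3, f@B5}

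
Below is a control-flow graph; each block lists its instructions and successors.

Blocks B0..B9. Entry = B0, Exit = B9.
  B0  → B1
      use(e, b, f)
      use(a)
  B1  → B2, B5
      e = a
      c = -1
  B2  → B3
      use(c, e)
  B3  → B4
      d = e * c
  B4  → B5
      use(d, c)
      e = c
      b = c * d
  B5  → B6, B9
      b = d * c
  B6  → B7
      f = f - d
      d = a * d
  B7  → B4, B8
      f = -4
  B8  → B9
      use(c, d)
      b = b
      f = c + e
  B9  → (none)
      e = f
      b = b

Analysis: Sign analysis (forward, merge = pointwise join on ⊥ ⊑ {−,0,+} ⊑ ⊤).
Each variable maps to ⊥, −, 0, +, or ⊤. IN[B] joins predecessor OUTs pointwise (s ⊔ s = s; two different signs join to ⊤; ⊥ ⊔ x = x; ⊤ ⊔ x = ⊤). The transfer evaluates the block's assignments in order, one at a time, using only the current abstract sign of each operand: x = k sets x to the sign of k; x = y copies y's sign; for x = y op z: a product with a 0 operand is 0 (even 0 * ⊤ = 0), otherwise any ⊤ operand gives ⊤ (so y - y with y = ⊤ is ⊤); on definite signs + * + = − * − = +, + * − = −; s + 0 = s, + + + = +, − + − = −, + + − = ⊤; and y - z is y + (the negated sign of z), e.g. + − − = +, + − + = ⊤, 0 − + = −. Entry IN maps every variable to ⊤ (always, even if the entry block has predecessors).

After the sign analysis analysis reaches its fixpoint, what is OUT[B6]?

Converged values:
  B0: | IN=(all ⊤) | OUT=(all ⊤)
  B1: | IN=(all ⊤) | OUT={c:-; rest ⊤}
  B2: | IN={c:-; rest ⊤} | OUT={c:-; rest ⊤}
  B3: | IN={c:-; rest ⊤} | OUT={c:-; rest ⊤}
  B4: | IN={c:-; rest ⊤} | OUT={c:-, e:-; rest ⊤}
  B5: | IN={c:-; rest ⊤} | OUT={c:-; rest ⊤}
  B6: | IN={c:-; rest ⊤} | OUT={c:-; rest ⊤}
  B7: | IN={c:-; rest ⊤} | OUT={c:-, f:-; rest ⊤}
  B8: | IN={c:-, f:-; rest ⊤} | OUT={c:-; rest ⊤}
  B9: | IN={c:-; rest ⊤} | OUT={c:-; rest ⊤}

Merge at B6: IN[B6] = OUT[B5] = {a: ⊤, b: ⊤, c: -, d: ⊤, e: ⊤, f: ⊤}
Applying B6's transfer function to that IN value gives OUT[B6] (row B6 above).

Answer: {a: ⊤, b: ⊤, c: -, d: ⊤, e: ⊤, f: ⊤}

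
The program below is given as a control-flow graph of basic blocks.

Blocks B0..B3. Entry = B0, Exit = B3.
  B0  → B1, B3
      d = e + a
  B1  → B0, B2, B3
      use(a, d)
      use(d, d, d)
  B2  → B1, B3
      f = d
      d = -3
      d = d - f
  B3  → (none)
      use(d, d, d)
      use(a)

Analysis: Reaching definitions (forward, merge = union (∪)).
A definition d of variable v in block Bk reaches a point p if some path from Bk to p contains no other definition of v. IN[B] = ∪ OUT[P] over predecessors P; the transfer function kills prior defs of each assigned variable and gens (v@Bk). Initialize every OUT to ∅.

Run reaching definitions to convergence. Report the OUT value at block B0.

Fixpoint table:
  B0:   IN={d@B0, d@B2, f@B2}   OUT={d@B0, f@B2}
  B1:   IN={d@B0, d@B2, f@B2}   OUT={d@B0, d@B2, f@B2}
  B2:   IN={d@B0, d@B2, f@B2}   OUT={d@B2, f@B2}
  B3:   IN={d@B0, d@B2, f@B2}   OUT={d@B0, d@B2, f@B2}

Merge at B0 (entry node, so the boundary value {} is joined with the incoming edge(s)): IN[B0] = {} ⊔ OUT[B1] = {d@B0, d@B2, f@B2}
Applying B0's transfer function to that IN value gives OUT[B0] (row B0 above).

Answer: {d@B0, f@B2}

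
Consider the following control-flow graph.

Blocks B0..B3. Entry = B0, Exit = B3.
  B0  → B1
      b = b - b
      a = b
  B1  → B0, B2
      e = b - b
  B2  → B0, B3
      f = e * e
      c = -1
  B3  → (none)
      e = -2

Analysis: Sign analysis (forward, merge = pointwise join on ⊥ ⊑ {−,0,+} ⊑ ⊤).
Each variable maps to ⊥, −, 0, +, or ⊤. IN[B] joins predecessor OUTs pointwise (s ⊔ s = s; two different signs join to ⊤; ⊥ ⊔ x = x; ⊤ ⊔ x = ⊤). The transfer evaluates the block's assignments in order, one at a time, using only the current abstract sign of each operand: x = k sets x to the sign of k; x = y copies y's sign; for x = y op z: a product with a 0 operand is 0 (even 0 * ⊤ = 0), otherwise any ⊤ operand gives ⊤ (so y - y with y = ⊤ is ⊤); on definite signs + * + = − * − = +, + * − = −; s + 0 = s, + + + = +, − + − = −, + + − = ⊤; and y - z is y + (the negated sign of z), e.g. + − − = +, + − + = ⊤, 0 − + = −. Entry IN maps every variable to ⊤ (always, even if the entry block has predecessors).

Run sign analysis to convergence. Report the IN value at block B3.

Fixpoint table:
  B0:   IN=(all ⊤)   OUT=(all ⊤)
  B1:   IN=(all ⊤)   OUT=(all ⊤)
  B2:   IN=(all ⊤)   OUT={c:-; rest ⊤}
  B3:   IN={c:-; rest ⊤}   OUT={c:-, e:-; rest ⊤}

Merge at B3: IN[B3] = OUT[B2] = {a: ⊤, b: ⊤, c: -, d: ⊤, e: ⊤, f: ⊤}

Answer: {a: ⊤, b: ⊤, c: -, d: ⊤, e: ⊤, f: ⊤}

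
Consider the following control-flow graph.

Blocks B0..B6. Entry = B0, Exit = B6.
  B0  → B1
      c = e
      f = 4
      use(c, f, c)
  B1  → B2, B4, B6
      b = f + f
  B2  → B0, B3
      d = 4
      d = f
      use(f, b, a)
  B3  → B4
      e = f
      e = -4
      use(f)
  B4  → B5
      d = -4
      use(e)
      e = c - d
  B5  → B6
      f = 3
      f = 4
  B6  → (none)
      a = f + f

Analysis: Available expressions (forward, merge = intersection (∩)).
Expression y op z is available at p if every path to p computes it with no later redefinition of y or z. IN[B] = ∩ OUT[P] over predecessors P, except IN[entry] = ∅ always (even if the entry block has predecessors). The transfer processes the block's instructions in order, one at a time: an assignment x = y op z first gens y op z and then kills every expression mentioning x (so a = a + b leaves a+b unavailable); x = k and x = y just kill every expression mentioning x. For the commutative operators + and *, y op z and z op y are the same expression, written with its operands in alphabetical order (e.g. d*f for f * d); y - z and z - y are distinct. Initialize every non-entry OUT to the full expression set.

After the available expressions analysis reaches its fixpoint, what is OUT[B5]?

Converged values:
  B0:   IN={}   OUT={}
  B1:   IN={}   OUT={f+f}
  B2:   IN={f+f}   OUT={f+f}
  B3:   IN={f+f}   OUT={f+f}
  B4:   IN={f+f}   OUT={c-d, f+f}
  B5:   IN={c-d, f+f}   OUT={c-d}
  B6:   IN={}   OUT={f+f}

Merge at B5: IN[B5] = OUT[B4] = {c-d, f+f}
Applying B5's transfer function to that IN value gives OUT[B5] (row B5 above).

Answer: {c-d}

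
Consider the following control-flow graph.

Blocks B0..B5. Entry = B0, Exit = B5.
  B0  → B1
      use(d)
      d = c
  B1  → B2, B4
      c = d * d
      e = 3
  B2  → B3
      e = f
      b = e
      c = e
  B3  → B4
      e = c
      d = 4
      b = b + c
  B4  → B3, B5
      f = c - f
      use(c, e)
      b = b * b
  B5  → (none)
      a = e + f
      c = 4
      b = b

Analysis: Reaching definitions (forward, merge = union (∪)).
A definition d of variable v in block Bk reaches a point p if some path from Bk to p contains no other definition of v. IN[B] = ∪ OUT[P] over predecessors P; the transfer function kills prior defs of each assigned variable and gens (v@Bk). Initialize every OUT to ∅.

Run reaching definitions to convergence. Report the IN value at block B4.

Answer: {b@B3, c@B1, c@B2, d@B0, d@B3, e@B1, e@B3, f@B4}

Derivation:
Per-block solution:
  B0:   IN={}   OUT={d@B0}
  B1:   IN={d@B0}   OUT={c@B1, d@B0, e@B1}
  B2:   IN={c@B1, d@B0, e@B1}   OUT={b@B2, c@B2, d@B0, e@B2}
  B3:   IN={b@B2, b@B4, c@B1, c@B2, d@B0, d@B3, e@B1, e@B2, e@B3, f@B4}   OUT={b@B3, c@B1, c@B2, d@B3, e@B3, f@B4}
  B4:   IN={b@B3, c@B1, c@B2, d@B0, d@B3, e@B1, e@B3, f@B4}   OUT={b@B4, c@B1, c@B2, d@B0, d@B3, e@B1, e@B3, f@B4}
  B5:   IN={b@B4, c@B1, c@B2, d@B0, d@B3, e@B1, e@B3, f@B4}   OUT={a@B5, b@B5, c@B5, d@B0, d@B3, e@B1, e@B3, f@B4}

Merge at B4: IN[B4] = OUT[B1] ⊔ OUT[B3] = {b@B3, c@B1, c@B2, d@B0, d@B3, e@B1, e@B3, f@B4}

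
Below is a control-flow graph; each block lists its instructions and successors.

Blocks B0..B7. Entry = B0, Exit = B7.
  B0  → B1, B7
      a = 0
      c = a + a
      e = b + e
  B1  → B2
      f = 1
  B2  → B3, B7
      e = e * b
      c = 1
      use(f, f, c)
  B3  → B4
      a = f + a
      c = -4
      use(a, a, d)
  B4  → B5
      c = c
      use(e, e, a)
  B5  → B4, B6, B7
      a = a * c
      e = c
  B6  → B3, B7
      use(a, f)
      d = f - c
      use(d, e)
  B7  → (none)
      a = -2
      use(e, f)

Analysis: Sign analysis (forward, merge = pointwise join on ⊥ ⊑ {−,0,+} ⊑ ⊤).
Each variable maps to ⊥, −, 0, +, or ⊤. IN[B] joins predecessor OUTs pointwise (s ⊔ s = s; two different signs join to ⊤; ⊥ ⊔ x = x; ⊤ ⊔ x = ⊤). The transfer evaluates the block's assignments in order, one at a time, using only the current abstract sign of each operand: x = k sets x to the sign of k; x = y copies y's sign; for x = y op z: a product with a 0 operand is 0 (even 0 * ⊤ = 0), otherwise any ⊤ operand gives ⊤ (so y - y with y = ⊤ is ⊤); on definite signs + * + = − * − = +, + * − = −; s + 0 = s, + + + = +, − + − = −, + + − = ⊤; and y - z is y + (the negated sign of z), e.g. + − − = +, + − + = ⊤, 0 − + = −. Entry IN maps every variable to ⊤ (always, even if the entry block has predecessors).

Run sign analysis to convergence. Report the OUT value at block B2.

Per-block solution:
  B0:   IN=(all ⊤)   OUT={a:0, c:0; rest ⊤}
  B1:   IN={a:0, c:0; rest ⊤}   OUT={a:0, c:0, f:+; rest ⊤}
  B2:   IN={a:0, c:0, f:+; rest ⊤}   OUT={a:0, c:+, f:+; rest ⊤}
  B3:   IN={f:+; rest ⊤}   OUT={c:-, f:+; rest ⊤}
  B4:   IN={c:-, f:+; rest ⊤}   OUT={c:-, f:+; rest ⊤}
  B5:   IN={c:-, f:+; rest ⊤}   OUT={c:-, e:-, f:+; rest ⊤}
  B6:   IN={c:-, e:-, f:+; rest ⊤}   OUT={c:-, d:+, e:-, f:+; rest ⊤}
  B7:   IN=(all ⊤)   OUT={a:-; rest ⊤}

Merge at B2: IN[B2] = OUT[B1] = {a: 0, b: ⊤, c: 0, d: ⊤, e: ⊤, f: +}
Applying B2's transfer function to that IN value gives OUT[B2] (row B2 above).

Answer: {a: 0, b: ⊤, c: +, d: ⊤, e: ⊤, f: +}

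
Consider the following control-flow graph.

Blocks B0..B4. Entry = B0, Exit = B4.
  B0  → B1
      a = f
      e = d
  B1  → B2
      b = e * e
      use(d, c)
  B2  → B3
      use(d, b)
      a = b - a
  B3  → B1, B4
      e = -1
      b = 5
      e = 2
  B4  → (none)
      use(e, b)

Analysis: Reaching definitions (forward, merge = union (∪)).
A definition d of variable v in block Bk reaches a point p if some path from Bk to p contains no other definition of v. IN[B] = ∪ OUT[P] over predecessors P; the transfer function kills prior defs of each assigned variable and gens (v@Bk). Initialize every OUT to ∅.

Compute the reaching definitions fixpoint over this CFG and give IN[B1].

Converged values:
  B0: | IN={} | OUT={a@B0, e@B0}
  B1: | IN={a@B0, a@B2, b@B3, e@B0, e@B3} | OUT={a@B0, a@B2, b@B1, e@B0, e@B3}
  B2: | IN={a@B0, a@B2, b@B1, e@B0, e@B3} | OUT={a@B2, b@B1, e@B0, e@B3}
  B3: | IN={a@B2, b@B1, e@B0, e@B3} | OUT={a@B2, b@B3, e@B3}
  B4: | IN={a@B2, b@B3, e@B3} | OUT={a@B2, b@B3, e@B3}

Merge at B1: IN[B1] = OUT[B0] ⊔ OUT[B3] = {a@B0, a@B2, b@B3, e@B0, e@B3}

Answer: {a@B0, a@B2, b@B3, e@B0, e@B3}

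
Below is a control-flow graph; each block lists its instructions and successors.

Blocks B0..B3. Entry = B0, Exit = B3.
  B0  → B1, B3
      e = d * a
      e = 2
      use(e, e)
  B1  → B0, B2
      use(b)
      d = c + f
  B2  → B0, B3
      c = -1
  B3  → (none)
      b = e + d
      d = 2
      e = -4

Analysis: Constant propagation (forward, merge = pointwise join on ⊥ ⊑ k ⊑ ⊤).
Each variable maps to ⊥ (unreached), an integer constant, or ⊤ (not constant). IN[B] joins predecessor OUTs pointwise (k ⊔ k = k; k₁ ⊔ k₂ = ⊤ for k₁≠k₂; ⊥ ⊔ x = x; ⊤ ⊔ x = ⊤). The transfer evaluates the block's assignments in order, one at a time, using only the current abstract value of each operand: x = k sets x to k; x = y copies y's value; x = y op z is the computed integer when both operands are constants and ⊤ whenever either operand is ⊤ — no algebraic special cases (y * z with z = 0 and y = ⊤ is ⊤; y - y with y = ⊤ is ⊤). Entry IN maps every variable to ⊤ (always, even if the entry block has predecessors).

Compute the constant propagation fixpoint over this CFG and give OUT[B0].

Fixpoint table:
  B0: | IN=(all ⊤) | OUT={e:2; rest ⊤}
  B1: | IN={e:2; rest ⊤} | OUT={e:2; rest ⊤}
  B2: | IN={e:2; rest ⊤} | OUT={c:-1, e:2; rest ⊤}
  B3: | IN={e:2; rest ⊤} | OUT={d:2, e:-4; rest ⊤}

Merge at B0 (entry node, so the boundary value (all ⊤) is joined with the incoming edge(s)): IN[B0] = (all ⊤) ⊔ OUT[B1] ⊔ OUT[B2] = {a: ⊤, b: ⊤, c: ⊤, d: ⊤, e: ⊤, f: ⊤}
Applying B0's transfer function to that IN value gives OUT[B0] (row B0 above).

Answer: {a: ⊤, b: ⊤, c: ⊤, d: ⊤, e: 2, f: ⊤}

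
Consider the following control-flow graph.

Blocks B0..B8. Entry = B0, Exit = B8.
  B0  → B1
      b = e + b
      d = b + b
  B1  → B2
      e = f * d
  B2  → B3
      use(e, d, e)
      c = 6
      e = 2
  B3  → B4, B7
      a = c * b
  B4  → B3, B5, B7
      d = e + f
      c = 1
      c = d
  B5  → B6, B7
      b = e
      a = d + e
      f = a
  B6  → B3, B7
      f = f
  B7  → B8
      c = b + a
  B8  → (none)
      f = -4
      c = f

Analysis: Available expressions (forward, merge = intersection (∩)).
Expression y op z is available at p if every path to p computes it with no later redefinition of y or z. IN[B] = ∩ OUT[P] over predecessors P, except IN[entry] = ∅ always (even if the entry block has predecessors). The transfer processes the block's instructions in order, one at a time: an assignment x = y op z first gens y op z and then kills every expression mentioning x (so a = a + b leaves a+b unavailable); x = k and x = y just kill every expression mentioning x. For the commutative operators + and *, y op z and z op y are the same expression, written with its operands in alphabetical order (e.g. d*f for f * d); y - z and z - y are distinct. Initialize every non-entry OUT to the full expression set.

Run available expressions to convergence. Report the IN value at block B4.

Converged values:
  B0: | IN={} | OUT={b+b}
  B1: | IN={b+b} | OUT={b+b, d*f}
  B2: | IN={b+b, d*f} | OUT={b+b, d*f}
  B3: | IN={} | OUT={b*c}
  B4: | IN={b*c} | OUT={e+f}
  B5: | IN={e+f} | OUT={d+e}
  B6: | IN={d+e} | OUT={d+e}
  B7: | IN={} | OUT={a+b}
  B8: | IN={a+b} | OUT={a+b}

Merge at B4: IN[B4] = OUT[B3] = {b*c}

Answer: {b*c}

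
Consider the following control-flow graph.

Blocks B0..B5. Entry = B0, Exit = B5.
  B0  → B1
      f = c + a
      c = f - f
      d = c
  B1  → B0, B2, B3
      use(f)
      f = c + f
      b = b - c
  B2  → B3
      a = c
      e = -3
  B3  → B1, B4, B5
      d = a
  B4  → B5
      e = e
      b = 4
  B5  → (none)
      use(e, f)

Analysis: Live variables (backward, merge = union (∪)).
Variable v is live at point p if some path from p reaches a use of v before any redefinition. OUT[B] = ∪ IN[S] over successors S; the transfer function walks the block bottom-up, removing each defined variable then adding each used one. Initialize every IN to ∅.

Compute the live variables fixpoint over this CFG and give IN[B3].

Answer: {a, b, c, e, f}

Working:
Per-block solution:
  B0: | IN={a, b, c, e} | OUT={a, b, c, e, f}
  B1: | IN={a, b, c, e, f} | OUT={a, b, c, e, f}
  B2: | IN={b, c, f} | OUT={a, b, c, e, f}
  B3: | IN={a, b, c, e, f} | OUT={a, b, c, e, f}
  B4: | IN={e, f} | OUT={e, f}
  B5: | IN={e, f} | OUT={}

Merge at B3: OUT[B3] = IN[B1] ⊔ IN[B4] ⊔ IN[B5] = {a, b, c, e, f}
Applying B3's transfer function to that OUT value gives IN[B3] (row B3 above).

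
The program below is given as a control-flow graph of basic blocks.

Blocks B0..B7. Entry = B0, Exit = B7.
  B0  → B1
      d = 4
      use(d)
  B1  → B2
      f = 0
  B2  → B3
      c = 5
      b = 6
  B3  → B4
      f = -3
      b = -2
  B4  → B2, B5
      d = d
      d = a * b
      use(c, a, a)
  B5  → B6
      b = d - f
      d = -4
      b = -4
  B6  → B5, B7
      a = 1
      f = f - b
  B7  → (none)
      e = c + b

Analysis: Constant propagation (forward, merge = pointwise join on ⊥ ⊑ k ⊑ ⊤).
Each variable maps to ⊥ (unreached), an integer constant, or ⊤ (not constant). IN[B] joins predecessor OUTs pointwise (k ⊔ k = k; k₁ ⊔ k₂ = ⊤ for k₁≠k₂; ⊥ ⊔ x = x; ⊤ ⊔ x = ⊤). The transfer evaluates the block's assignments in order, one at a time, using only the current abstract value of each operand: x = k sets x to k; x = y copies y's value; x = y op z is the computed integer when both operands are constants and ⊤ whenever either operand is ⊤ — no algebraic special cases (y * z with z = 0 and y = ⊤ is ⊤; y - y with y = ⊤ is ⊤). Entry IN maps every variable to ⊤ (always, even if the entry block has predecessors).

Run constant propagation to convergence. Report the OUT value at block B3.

Converged values:
  B0:   IN=(all ⊤)   OUT={d:4; rest ⊤}
  B1:   IN={d:4; rest ⊤}   OUT={d:4, f:0; rest ⊤}
  B2:   IN=(all ⊤)   OUT={b:6, c:5; rest ⊤}
  B3:   IN={b:6, c:5; rest ⊤}   OUT={b:-2, c:5, f:-3; rest ⊤}
  B4:   IN={b:-2, c:5, f:-3; rest ⊤}   OUT={b:-2, c:5, f:-3; rest ⊤}
  B5:   IN={c:5; rest ⊤}   OUT={b:-4, c:5, d:-4; rest ⊤}
  B6:   IN={b:-4, c:5, d:-4; rest ⊤}   OUT={a:1, b:-4, c:5, d:-4; rest ⊤}
  B7:   IN={a:1, b:-4, c:5, d:-4; rest ⊤}   OUT={a:1, b:-4, c:5, d:-4, e:1; rest ⊤}

Merge at B3: IN[B3] = OUT[B2] = {a: ⊤, b: 6, c: 5, d: ⊤, e: ⊤, f: ⊤}
Applying B3's transfer function to that IN value gives OUT[B3] (row B3 above).

Answer: {a: ⊤, b: -2, c: 5, d: ⊤, e: ⊤, f: -3}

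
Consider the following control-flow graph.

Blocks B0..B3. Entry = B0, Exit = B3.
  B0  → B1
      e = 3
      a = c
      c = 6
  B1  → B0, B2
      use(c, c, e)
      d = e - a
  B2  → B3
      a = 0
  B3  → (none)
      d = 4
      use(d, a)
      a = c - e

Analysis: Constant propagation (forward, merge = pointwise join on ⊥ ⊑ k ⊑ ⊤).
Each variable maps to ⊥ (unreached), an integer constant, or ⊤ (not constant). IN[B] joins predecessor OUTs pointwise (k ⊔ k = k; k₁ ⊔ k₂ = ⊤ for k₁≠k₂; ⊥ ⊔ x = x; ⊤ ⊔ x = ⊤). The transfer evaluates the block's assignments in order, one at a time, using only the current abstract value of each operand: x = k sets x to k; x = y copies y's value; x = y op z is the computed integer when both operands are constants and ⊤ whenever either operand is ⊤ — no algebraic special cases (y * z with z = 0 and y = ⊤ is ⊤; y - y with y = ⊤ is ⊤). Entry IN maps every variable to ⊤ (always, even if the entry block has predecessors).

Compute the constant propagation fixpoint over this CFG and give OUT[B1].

Per-block solution:
  B0:  IN=(all ⊤)  OUT={c:6, e:3; rest ⊤}
  B1:  IN={c:6, e:3; rest ⊤}  OUT={c:6, e:3; rest ⊤}
  B2:  IN={c:6, e:3; rest ⊤}  OUT={a:0, c:6, e:3; rest ⊤}
  B3:  IN={a:0, c:6, e:3; rest ⊤}  OUT={a:3, c:6, d:4, e:3; rest ⊤}

Merge at B1: IN[B1] = OUT[B0] = {a: ⊤, b: ⊤, c: 6, d: ⊤, e: 3, f: ⊤}
Applying B1's transfer function to that IN value gives OUT[B1] (row B1 above).

Answer: {a: ⊤, b: ⊤, c: 6, d: ⊤, e: 3, f: ⊤}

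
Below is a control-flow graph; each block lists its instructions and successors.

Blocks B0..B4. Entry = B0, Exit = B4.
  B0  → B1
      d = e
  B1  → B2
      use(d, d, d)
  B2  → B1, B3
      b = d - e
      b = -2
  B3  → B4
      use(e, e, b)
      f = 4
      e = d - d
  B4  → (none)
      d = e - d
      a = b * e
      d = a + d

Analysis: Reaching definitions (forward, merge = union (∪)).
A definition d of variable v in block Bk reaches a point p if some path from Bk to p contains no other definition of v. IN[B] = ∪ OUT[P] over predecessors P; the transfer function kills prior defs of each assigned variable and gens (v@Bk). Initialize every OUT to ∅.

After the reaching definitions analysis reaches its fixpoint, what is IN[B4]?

Converged values:
  B0: | IN={} | OUT={d@B0}
  B1: | IN={b@B2, d@B0} | OUT={b@B2, d@B0}
  B2: | IN={b@B2, d@B0} | OUT={b@B2, d@B0}
  B3: | IN={b@B2, d@B0} | OUT={b@B2, d@B0, e@B3, f@B3}
  B4: | IN={b@B2, d@B0, e@B3, f@B3} | OUT={a@B4, b@B2, d@B4, e@B3, f@B3}

Merge at B4: IN[B4] = OUT[B3] = {b@B2, d@B0, e@B3, f@B3}

Answer: {b@B2, d@B0, e@B3, f@B3}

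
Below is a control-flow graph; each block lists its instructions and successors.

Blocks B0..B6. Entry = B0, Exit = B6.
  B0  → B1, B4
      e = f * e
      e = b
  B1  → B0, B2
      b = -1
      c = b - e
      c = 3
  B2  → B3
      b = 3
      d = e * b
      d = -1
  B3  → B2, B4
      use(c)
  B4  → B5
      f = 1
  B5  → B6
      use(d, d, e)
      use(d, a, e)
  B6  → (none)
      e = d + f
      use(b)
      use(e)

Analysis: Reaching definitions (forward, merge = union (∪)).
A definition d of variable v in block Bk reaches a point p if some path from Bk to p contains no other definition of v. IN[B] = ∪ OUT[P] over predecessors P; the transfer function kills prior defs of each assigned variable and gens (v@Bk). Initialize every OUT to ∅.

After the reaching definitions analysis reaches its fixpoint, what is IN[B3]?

Answer: {b@B2, c@B1, d@B2, e@B0}

Derivation:
Per-block solution:
  B0:  IN={b@B1, c@B1, e@B0}  OUT={b@B1, c@B1, e@B0}
  B1:  IN={b@B1, c@B1, e@B0}  OUT={b@B1, c@B1, e@B0}
  B2:  IN={b@B1, b@B2, c@B1, d@B2, e@B0}  OUT={b@B2, c@B1, d@B2, e@B0}
  B3:  IN={b@B2, c@B1, d@B2, e@B0}  OUT={b@B2, c@B1, d@B2, e@B0}
  B4:  IN={b@B1, b@B2, c@B1, d@B2, e@B0}  OUT={b@B1, b@B2, c@B1, d@B2, e@B0, f@B4}
  B5:  IN={b@B1, b@B2, c@B1, d@B2, e@B0, f@B4}  OUT={b@B1, b@B2, c@B1, d@B2, e@B0, f@B4}
  B6:  IN={b@B1, b@B2, c@B1, d@B2, e@B0, f@B4}  OUT={b@B1, b@B2, c@B1, d@B2, e@B6, f@B4}

Merge at B3: IN[B3] = OUT[B2] = {b@B2, c@B1, d@B2, e@B0}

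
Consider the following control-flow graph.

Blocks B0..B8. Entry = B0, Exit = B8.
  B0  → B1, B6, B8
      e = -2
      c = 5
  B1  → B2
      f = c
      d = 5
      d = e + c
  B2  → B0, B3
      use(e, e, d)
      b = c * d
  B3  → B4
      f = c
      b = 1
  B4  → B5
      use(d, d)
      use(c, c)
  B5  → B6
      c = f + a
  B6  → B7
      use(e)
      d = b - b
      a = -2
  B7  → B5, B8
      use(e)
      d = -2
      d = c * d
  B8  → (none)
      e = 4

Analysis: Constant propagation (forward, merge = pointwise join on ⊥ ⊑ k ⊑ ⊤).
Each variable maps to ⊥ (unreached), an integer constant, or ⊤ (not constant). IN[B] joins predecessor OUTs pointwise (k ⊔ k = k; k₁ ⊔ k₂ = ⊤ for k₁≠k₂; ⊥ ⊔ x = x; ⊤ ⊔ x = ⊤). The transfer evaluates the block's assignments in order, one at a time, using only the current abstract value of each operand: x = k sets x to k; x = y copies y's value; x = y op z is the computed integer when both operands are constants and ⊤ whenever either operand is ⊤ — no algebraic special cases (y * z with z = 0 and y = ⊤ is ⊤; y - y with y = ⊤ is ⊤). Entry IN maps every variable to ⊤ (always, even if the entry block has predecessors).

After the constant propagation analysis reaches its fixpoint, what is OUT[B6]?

Answer: {a: -2, b: ⊤, c: ⊤, d: ⊤, e: -2, f: ⊤}

Derivation:
Converged values:
  B0:   IN=(all ⊤)   OUT={c:5, e:-2; rest ⊤}
  B1:   IN={c:5, e:-2; rest ⊤}   OUT={c:5, d:3, e:-2, f:5; rest ⊤}
  B2:   IN={c:5, d:3, e:-2, f:5; rest ⊤}   OUT={b:15, c:5, d:3, e:-2, f:5; rest ⊤}
  B3:   IN={b:15, c:5, d:3, e:-2, f:5; rest ⊤}   OUT={b:1, c:5, d:3, e:-2, f:5; rest ⊤}
  B4:   IN={b:1, c:5, d:3, e:-2, f:5; rest ⊤}   OUT={b:1, c:5, d:3, e:-2, f:5; rest ⊤}
  B5:   IN={e:-2; rest ⊤}   OUT={e:-2; rest ⊤}
  B6:   IN={e:-2; rest ⊤}   OUT={a:-2, e:-2; rest ⊤}
  B7:   IN={a:-2, e:-2; rest ⊤}   OUT={a:-2, e:-2; rest ⊤}
  B8:   IN={e:-2; rest ⊤}   OUT={e:4; rest ⊤}

Merge at B6: IN[B6] = OUT[B0] ⊔ OUT[B5] = {a: ⊤, b: ⊤, c: ⊤, d: ⊤, e: -2, f: ⊤}
Applying B6's transfer function to that IN value gives OUT[B6] (row B6 above).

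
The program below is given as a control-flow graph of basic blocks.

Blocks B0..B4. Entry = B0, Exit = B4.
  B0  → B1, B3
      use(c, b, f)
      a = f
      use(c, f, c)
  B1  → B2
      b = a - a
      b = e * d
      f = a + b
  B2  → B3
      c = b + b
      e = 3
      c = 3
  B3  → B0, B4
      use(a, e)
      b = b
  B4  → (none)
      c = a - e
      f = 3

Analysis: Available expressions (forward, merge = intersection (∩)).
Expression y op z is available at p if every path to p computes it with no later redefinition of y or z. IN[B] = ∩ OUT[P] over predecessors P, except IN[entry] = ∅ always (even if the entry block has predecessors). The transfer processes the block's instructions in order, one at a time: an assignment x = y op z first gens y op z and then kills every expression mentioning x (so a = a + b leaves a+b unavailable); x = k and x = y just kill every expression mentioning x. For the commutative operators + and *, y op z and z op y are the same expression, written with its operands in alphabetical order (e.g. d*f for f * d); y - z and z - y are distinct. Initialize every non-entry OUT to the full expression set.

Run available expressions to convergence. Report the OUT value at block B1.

Answer: {a+b, a-a, d*e}

Trace:
Fixpoint table:
  B0:   IN={}   OUT={}
  B1:   IN={}   OUT={a+b, a-a, d*e}
  B2:   IN={a+b, a-a, d*e}   OUT={a+b, a-a, b+b}
  B3:   IN={}   OUT={}
  B4:   IN={}   OUT={a-e}

Merge at B1: IN[B1] = OUT[B0] = {}
Applying B1's transfer function to that IN value gives OUT[B1] (row B1 above).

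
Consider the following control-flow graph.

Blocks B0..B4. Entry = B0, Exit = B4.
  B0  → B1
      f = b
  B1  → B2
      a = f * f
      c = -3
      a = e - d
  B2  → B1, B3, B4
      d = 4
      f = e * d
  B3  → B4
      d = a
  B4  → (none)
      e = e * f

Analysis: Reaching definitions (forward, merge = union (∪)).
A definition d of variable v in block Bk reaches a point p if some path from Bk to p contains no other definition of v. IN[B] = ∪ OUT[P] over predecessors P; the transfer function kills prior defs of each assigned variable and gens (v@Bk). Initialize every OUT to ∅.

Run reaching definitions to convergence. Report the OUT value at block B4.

Converged values:
  B0:  IN={}  OUT={f@B0}
  B1:  IN={a@B1, c@B1, d@B2, f@B0, f@B2}  OUT={a@B1, c@B1, d@B2, f@B0, f@B2}
  B2:  IN={a@B1, c@B1, d@B2, f@B0, f@B2}  OUT={a@B1, c@B1, d@B2, f@B2}
  B3:  IN={a@B1, c@B1, d@B2, f@B2}  OUT={a@B1, c@B1, d@B3, f@B2}
  B4:  IN={a@B1, c@B1, d@B2, d@B3, f@B2}  OUT={a@B1, c@B1, d@B2, d@B3, e@B4, f@B2}

Merge at B4: IN[B4] = OUT[B2] ⊔ OUT[B3] = {a@B1, c@B1, d@B2, d@B3, f@B2}
Applying B4's transfer function to that IN value gives OUT[B4] (row B4 above).

Answer: {a@B1, c@B1, d@B2, d@B3, e@B4, f@B2}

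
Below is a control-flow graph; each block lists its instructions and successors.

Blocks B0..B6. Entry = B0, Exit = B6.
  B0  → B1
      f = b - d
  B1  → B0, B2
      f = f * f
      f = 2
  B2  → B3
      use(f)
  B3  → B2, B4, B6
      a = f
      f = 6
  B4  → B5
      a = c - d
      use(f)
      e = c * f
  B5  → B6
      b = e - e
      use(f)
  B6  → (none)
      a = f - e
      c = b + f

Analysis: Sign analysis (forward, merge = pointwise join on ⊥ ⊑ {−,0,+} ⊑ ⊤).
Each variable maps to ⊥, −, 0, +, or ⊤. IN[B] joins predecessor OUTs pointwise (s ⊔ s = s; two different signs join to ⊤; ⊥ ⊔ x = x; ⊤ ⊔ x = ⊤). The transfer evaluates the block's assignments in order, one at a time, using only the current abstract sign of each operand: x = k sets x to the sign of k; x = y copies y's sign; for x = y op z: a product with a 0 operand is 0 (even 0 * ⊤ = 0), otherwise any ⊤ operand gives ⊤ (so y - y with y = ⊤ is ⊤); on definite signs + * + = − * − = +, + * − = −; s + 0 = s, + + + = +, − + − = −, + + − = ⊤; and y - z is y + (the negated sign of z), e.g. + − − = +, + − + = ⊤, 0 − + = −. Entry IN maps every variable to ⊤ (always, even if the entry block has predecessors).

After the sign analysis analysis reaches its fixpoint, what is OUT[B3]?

Answer: {a: +, b: ⊤, c: ⊤, d: ⊤, e: ⊤, f: +}

Derivation:
Per-block solution:
  B0:   IN=(all ⊤)   OUT=(all ⊤)
  B1:   IN=(all ⊤)   OUT={f:+; rest ⊤}
  B2:   IN={f:+; rest ⊤}   OUT={f:+; rest ⊤}
  B3:   IN={f:+; rest ⊤}   OUT={a:+, f:+; rest ⊤}
  B4:   IN={a:+, f:+; rest ⊤}   OUT={f:+; rest ⊤}
  B5:   IN={f:+; rest ⊤}   OUT={f:+; rest ⊤}
  B6:   IN={f:+; rest ⊤}   OUT={f:+; rest ⊤}

Merge at B3: IN[B3] = OUT[B2] = {a: ⊤, b: ⊤, c: ⊤, d: ⊤, e: ⊤, f: +}
Applying B3's transfer function to that IN value gives OUT[B3] (row B3 above).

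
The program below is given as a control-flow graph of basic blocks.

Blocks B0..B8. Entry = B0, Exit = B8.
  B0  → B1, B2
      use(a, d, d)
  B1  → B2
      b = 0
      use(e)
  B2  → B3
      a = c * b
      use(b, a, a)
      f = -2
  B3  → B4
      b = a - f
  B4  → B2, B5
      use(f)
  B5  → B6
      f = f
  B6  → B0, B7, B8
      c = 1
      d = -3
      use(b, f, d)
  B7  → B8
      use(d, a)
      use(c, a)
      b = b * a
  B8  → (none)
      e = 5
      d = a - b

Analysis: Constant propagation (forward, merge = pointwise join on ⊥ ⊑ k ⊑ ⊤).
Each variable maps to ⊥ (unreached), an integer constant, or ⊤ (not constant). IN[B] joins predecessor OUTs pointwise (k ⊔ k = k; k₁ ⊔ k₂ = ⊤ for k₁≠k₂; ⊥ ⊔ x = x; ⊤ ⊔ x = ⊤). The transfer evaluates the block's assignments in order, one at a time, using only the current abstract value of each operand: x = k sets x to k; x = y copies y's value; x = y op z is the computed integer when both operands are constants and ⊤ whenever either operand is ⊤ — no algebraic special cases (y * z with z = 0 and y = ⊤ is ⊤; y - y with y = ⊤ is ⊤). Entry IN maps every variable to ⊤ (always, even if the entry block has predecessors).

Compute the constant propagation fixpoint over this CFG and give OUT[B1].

Converged values:
  B0:   IN=(all ⊤)   OUT=(all ⊤)
  B1:   IN=(all ⊤)   OUT={b:0; rest ⊤}
  B2:   IN=(all ⊤)   OUT={f:-2; rest ⊤}
  B3:   IN={f:-2; rest ⊤}   OUT={f:-2; rest ⊤}
  B4:   IN={f:-2; rest ⊤}   OUT={f:-2; rest ⊤}
  B5:   IN={f:-2; rest ⊤}   OUT={f:-2; rest ⊤}
  B6:   IN={f:-2; rest ⊤}   OUT={c:1, d:-3, f:-2; rest ⊤}
  B7:   IN={c:1, d:-3, f:-2; rest ⊤}   OUT={c:1, d:-3, f:-2; rest ⊤}
  B8:   IN={c:1, d:-3, f:-2; rest ⊤}   OUT={c:1, e:5, f:-2; rest ⊤}

Merge at B1: IN[B1] = OUT[B0] = {a: ⊤, b: ⊤, c: ⊤, d: ⊤, e: ⊤, f: ⊤}
Applying B1's transfer function to that IN value gives OUT[B1] (row B1 above).

Answer: {a: ⊤, b: 0, c: ⊤, d: ⊤, e: ⊤, f: ⊤}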